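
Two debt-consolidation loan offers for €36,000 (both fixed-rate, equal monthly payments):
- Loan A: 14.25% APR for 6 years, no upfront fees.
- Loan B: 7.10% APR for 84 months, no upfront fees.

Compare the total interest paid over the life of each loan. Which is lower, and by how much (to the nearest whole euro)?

Loan A: at 14.25% the monthly rate is 0.0118750, so the payment is 36,000 × 0.0118750 / (1 − 1.0118750^−72) = €746.63.
Total interest on Loan A = 72 × €746.63 − €36,000 = €17,757.36.
Loan B: at 7.10% the monthly rate is 0.0059167, so the payment is 36,000 × 0.0059167 / (1 − 1.0059167^−84) = €545.10.
Total interest on Loan B = 84 × €545.10 − €36,000 = €9,788.40.
Loan B is lower by €7,968.96.

Loan B by €7,969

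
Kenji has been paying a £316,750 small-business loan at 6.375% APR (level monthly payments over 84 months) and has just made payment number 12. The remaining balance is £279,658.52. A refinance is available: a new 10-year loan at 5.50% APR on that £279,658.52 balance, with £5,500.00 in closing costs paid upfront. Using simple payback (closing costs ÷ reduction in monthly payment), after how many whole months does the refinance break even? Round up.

4 months

Current payment = 316,750 × 6.375%/12 / (1 − (1+0.0053125)^−84) = £4,684.41.
Refinanced payment = 279,658.52 × 0.0045833 / (1 − (1+0.0045833)^−120) = £3,035.03.
Monthly savings = £4,684.41 − £3,035.03 = £1,649.38.
Break-even = £5,500.00 / £1,649.38 = 3.33 → 4 months.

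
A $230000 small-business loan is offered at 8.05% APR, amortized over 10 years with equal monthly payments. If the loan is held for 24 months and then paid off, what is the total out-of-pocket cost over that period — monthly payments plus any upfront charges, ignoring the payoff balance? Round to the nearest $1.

$67,119

Monthly rate = 8.05%/12 = 0.0067083; payment = 230,000 × 0.0067083 / (1 − (1+0.0067083)^−120) = $2,796.61.
Total outlay = 24 × $2,796.61 = $67,118.64.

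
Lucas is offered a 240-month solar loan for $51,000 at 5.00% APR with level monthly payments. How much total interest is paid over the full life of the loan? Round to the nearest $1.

$29,779

At 5.00% the monthly rate is 0.0041667, so the payment is 51,000 × 0.0041667 / (1 − 1.0041667^−240) = $336.58.
Total paid = 240 × $336.58 = $80,779.20; interest = $80,779.20 − $51,000 = $29,779.20.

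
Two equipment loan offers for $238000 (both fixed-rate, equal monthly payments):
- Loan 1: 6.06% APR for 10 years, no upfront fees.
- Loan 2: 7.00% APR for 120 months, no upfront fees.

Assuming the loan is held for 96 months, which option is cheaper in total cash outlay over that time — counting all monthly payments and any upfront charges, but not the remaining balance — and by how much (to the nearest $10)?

Loan 1: monthly rate = 6.06%/12 = 0.0050500; payment = 238,000 × 0.0050500 / (1 − (1+0.0050500)^−120) = $2,649.46.
Loan 2: monthly rate = 7%/12 = 0.0058333; payment = 238,000 × 0.0058333 / (1 − (1+0.0058333)^−120) = $2,763.38.
Over 96 months: Loan 1 costs 96 × $2,649.46 = $254,348.16; Loan 2 costs 96 × $2,763.38 = $265,284.48.
Loan 1 is cheaper by $265,284.48 − $254,348.16 = $10,936.32.

Loan 1 by $10,940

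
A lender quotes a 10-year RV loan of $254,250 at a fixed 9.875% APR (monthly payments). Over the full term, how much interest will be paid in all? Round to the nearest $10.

At 9.875% the monthly rate is 0.0082292, so the payment is 254,250 × 0.0082292 / (1 − 1.0082292^−120) = $3,342.36.
Total paid = 120 × $3,342.36 = $401,083.20; interest = $401,083.20 − $254,250 = $146,833.20.

$146,830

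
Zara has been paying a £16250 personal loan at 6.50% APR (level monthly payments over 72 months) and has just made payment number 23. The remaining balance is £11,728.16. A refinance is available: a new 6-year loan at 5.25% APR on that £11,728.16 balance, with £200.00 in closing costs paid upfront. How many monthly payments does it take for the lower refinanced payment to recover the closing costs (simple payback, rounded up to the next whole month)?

Current payment = 16,250 × 6.5%/12 / (1 − (1+0.0054167)^−72) = £273.16.
Refinanced payment = 11,728.16 × 0.0043750 / (1 − (1+0.0043750)^−72) = £190.24.
Monthly savings = £273.16 − £190.24 = £82.92.
Break-even = £200.00 / £82.92 = 2.41 → 3 months.

3 months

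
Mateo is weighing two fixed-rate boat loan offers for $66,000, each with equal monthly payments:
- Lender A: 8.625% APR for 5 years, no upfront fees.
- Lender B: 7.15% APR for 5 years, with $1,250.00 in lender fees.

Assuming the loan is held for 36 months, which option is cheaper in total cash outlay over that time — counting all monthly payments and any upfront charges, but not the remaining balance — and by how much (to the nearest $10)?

Lender A: at 8.625% the monthly rate is 0.0071875, so the payment is 66,000 × 0.0071875 / (1 − 1.0071875^−60) = $1,358.07.
Lender B: at 7.15% the monthly rate is 0.0059583, so the payment is 66,000 × 0.0059583 / (1 − 1.0059583^−60) = $1,311.55.
Over 36 months: Lender A costs 36 × $1,358.07 = $48,890.52; Lender B costs 36 × $1,311.55 + $1,250.00 = $48,465.80.
Lender B is cheaper by $48,890.52 − $48,465.80 = $424.72.

Lender B by $420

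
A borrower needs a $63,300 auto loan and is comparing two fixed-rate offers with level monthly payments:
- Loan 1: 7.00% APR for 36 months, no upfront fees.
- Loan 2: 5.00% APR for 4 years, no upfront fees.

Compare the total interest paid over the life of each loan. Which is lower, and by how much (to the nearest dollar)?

Loan 1: monthly rate = 7%/12 = 0.0058333; payment = 63,300 × 0.0058333 / (1 − (1+0.0058333)^−36) = $1,954.52.
Total interest on Loan 1 = 36 × $1,954.52 − $63,300 = $7,062.72.
Loan 2: monthly rate = 5%/12 = 0.0041667; payment = 63,300 × 0.0041667 / (1 − (1+0.0041667)^−48) = $1,457.75.
Total interest on Loan 2 = 48 × $1,457.75 − $63,300 = $6,672.00.
Loan 2 is lower by $390.72.

Loan 2 by $391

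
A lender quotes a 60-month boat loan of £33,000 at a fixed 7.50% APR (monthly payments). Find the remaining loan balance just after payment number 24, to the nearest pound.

£21,258

With monthly rate i = 7.5%/12 = 0.0062500, the balance after k of n payments is P · [(1+i)^n − (1+i)^k] / [(1+i)^n − 1].
(1+0.0062500)^60 = 1.45329441 and (1+0.0062500)^24 = 1.16129202, so the balance is 33,000 × (1.45329441 − 1.16129202) / (1.45329441 − 1) = £21,257.88.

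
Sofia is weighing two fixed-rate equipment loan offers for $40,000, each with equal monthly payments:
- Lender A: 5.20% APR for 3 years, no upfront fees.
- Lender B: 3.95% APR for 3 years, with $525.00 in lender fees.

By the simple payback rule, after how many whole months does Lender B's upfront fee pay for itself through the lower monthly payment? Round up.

24 months

Lender A: monthly rate = 5.2%/12 = 0.0043333; payment = 40,000 × 0.0043333 / (1 − (1+0.0043333)^−36) = $1,202.43.
Lender B: monthly rate = 3.95%/12 = 0.0032917; payment = 40,000 × 0.0032917 / (1 − (1+0.0032917)^−36) = $1,180.07.
Monthly savings = $1,202.43 − $1,180.07 = $22.36.
Break-even = $525.00 / $22.36 = 23.48 → 24 months.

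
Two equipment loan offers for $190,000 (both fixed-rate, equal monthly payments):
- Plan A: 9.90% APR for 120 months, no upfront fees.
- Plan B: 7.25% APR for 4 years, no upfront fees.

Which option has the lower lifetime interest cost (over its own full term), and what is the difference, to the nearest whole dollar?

Plan B by $80,593

Plan A: monthly rate = 9.9%/12 = 0.0082500; payment = 190,000 × 0.0082500 / (1 − (1+0.0082500)^−120) = $2,500.35.
Total interest on Plan A = 120 × $2,500.35 − $190,000 = $110,042.00.
Plan B: monthly rate = 7.25%/12 = 0.0060417; payment = 190,000 × 0.0060417 / (1 − (1+0.0060417)^−48) = $4,571.86.
Total interest on Plan B = 48 × $4,571.86 − $190,000 = $29,449.28.
Plan B is lower by $80,592.72.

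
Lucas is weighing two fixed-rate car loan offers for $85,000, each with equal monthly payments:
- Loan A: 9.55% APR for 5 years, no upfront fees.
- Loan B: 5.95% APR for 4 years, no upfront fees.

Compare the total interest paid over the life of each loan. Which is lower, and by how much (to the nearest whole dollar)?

Loan A: at 9.55% the monthly rate is 0.0079583, so the payment is 85,000 × 0.0079583 / (1 − 1.0079583^−60) = $1,787.24.
Total interest on Loan A = 60 × $1,787.24 − $85,000 = $22,234.40.
Loan B: at 5.95% the monthly rate is 0.0049583, so the payment is 85,000 × 0.0049583 / (1 − 1.0049583^−48) = $1,994.28.
Total interest on Loan B = 48 × $1,994.28 − $85,000 = $10,725.44.
Loan B is lower by $11,508.96.

Loan B by $11,509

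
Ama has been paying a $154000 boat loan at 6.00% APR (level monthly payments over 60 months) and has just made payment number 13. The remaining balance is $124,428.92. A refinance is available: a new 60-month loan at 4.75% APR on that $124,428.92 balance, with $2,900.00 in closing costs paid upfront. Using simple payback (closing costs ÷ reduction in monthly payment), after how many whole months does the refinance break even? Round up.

Current payment = 154,000 × 6%/12 / (1 − (1+0.0050000)^−60) = $2,977.25.
Refinanced payment = 124,428.92 × 0.0039583 / (1 − (1+0.0039583)^−60) = $2,333.90.
Monthly savings = $2,977.25 − $2,333.90 = $643.35.
Break-even = $2,900.00 / $643.35 = 4.51 → 5 months.

5 months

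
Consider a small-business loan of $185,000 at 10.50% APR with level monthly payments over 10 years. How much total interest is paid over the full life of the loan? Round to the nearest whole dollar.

$114,556

At 10.50% the monthly rate is 0.0087500, so the payment is 185,000 × 0.0087500 / (1 − 1.0087500^−120) = $2,496.30.
Total paid = 120 × $2,496.30 = $299,556.00; interest = $299,556.00 − $185,000 = $114,556.00.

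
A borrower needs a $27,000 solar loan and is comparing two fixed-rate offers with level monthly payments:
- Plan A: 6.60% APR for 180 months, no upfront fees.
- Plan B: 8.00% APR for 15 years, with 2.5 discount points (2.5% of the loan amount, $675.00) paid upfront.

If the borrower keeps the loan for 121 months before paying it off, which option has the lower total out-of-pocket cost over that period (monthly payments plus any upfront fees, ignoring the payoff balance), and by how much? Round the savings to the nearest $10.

Plan A by $3,260

Plan A: at 6.60% the monthly rate is 0.0055000, so the payment is 27,000 × 0.0055000 / (1 − 1.0055000^−180) = $236.69.
Plan B: monthly rate = 8%/12 = 0.0066667; payment = 27,000 × 0.0066667 / (1 − (1+0.0066667)^−180) = $258.03.
Over 121 months: Plan A costs 121 × $236.69 = $28,639.49; Plan B costs 121 × $258.03 + $675.00 = $31,896.63.
Plan A is cheaper by $31,896.63 − $28,639.49 = $3,257.14.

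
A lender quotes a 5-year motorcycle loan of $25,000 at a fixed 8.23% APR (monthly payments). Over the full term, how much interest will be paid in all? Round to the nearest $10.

At 8.23% the monthly rate is 0.0068583, so the payment is 25,000 × 0.0068583 / (1 − 1.0068583^−60) = $509.67.
Total paid = 60 × $509.67 = $30,580.20; interest = $30,580.20 − $25,000 = $5,580.20.

$5,580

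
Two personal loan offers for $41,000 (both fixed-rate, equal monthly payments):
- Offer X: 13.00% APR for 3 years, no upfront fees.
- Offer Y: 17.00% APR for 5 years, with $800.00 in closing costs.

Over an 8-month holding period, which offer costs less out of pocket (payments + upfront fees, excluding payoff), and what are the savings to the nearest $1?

Offer Y by $2,100

Offer X: monthly rate = 13%/12 = 0.0108333; payment = 41,000 × 0.0108333 / (1 − (1+0.0108333)^−36) = $1,381.45.
Offer Y: monthly rate = 17%/12 = 0.0141667; payment = 41,000 × 0.0141667 / (1 − (1+0.0141667)^−60) = $1,018.96.
Over 8 months: Offer X costs 8 × $1,381.45 = $11,051.60; Offer Y costs 8 × $1,018.96 + $800.00 = $8,951.68.
Offer Y is cheaper by $11,051.60 − $8,951.68 = $2,099.92.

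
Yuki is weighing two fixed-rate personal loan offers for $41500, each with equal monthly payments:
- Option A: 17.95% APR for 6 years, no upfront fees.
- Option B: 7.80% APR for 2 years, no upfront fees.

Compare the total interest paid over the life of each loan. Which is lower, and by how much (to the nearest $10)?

Option B by $23,110

Option A: at 17.95% the monthly rate is 0.0149583, so the payment is 41,500 × 0.0149583 / (1 − 1.0149583^−72) = $945.35.
Total interest on Option A = 72 × $945.35 − $41,500 = $26,565.20.
Option B: monthly rate = 7.8%/12 = 0.0065000; payment = 41,500 × 0.0065000 / (1 − (1+0.0065000)^−24) = $1,873.15.
Total interest on Option B = 24 × $1,873.15 − $41,500 = $3,455.60.
Option B is lower by $23,109.60.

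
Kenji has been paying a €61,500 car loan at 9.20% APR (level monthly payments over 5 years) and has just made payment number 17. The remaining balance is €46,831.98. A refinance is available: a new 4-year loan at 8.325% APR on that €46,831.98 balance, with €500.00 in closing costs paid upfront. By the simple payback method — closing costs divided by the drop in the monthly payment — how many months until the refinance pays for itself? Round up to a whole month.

4 months

Current payment = 61,500 × 9.2%/12 / (1 − (1+0.0076667)^−60) = €1,282.62.
Refinanced payment = 46,831.98 × 0.0069375 / (1 − (1+0.0069375)^−48) = €1,150.46.
Monthly savings = €1,282.62 − €1,150.46 = €132.16.
Break-even = €500.00 / €132.16 = 3.78 → 4 months.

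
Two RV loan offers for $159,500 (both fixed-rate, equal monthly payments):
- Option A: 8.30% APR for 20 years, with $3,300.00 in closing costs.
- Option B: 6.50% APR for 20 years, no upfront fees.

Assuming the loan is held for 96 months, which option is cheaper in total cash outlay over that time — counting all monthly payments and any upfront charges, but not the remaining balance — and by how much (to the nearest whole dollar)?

Option A: at 8.30% the monthly rate is 0.0069167, so the payment is 159,500 × 0.0069167 / (1 − 1.0069167^−240) = $1,364.05.
Option B: at 6.50% the monthly rate is 0.0054167, so the payment is 159,500 × 0.0054167 / (1 − 1.0054167^−240) = $1,189.19.
Over 96 months: Option A costs 96 × $1,364.05 + $3,300.00 = $134,248.80; Option B costs 96 × $1,189.19 = $114,162.24.
Option B is cheaper by $134,248.80 − $114,162.24 = $20,086.56.

Option B by $20,087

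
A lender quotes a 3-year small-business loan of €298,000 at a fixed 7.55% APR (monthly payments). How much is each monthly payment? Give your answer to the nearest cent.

Monthly rate = 7.55%/12 = 0.0062917; payment = 298,000 × 0.0062917 / (1 − (1+0.0062917)^−36) = €9,276.50.

€9,276.50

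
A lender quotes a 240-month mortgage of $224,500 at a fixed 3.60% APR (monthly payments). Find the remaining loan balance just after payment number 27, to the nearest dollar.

$206,527

With monthly rate i = 3.6%/12 = 0.0030000, the balance after k of n payments is P · [(1+i)^n − (1+i)^k] / [(1+i)^n − 1].
(1+0.0030000)^240 = 2.05222004 and (1+0.0030000)^27 = 1.08423942, so the balance is 224,500 × (2.05222004 − 1.08423942) / (2.05222004 − 1) = $206,526.81.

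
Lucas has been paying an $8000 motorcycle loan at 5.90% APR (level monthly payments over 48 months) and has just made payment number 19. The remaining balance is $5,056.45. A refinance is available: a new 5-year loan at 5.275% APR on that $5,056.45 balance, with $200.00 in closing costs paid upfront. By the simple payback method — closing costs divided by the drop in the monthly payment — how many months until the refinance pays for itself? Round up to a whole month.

3 months

Current payment = 8,000 × 5.9%/12 / (1 − (1+0.0049167)^−48) = $187.51.
Refinanced payment = 5,056.45 × 0.0043958 / (1 − (1+0.0043958)^−60) = $96.06.
Monthly savings = $187.51 − $96.06 = $91.45.
Break-even = $200.00 / $91.45 = 2.19 → 3 months.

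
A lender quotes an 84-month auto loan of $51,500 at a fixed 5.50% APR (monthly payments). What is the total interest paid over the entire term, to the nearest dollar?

$10,665

Monthly rate = 5.5%/12 = 0.0045833; payment = 51,500 × 0.0045833 / (1 − (1+0.0045833)^−84) = $740.06.
Total paid = 84 × $740.06 = $62,165.04; interest = $62,165.04 − $51,500 = $10,665.04.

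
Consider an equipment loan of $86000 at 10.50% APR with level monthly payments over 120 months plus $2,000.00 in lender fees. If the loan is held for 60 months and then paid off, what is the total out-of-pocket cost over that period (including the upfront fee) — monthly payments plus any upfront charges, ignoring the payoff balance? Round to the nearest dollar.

At 10.50% the monthly rate is 0.0087500, so the payment is 86,000 × 0.0087500 / (1 − 1.0087500^−120) = $1,160.44.
Total outlay = 60 × $1,160.44 + $2,000.00 = $71,626.40.

$71,626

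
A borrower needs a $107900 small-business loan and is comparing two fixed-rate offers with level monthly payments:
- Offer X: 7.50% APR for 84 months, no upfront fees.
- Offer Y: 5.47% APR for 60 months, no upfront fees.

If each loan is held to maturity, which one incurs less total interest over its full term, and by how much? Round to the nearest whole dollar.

Offer Y by $15,449

Offer X: monthly rate = 7.5%/12 = 0.0062500; payment = 107,900 × 0.0062500 / (1 − (1+0.0062500)^−84) = $1,655.00.
Total interest on Offer X = 84 × $1,655.00 − $107,900 = $31,120.00.
Offer Y: at 5.47% the monthly rate is 0.0045583, so the payment is 107,900 × 0.0045583 / (1 − 1.0045583^−60) = $2,059.52.
Total interest on Offer Y = 60 × $2,059.52 − $107,900 = $15,671.20.
Offer Y is lower by $15,448.80.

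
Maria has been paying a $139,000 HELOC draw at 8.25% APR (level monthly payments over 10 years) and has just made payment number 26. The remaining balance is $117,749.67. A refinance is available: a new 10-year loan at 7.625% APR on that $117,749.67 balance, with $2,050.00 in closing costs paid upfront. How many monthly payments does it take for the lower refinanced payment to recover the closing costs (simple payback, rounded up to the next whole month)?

Current payment = 139,000 × 8.25%/12 / (1 − (1+0.0068750)^−120) = $1,704.87.
Refinanced payment = 117,749.67 × 0.0063542 / (1 − (1+0.0063542)^−120) = $1,405.40.
Monthly savings = $1,704.87 − $1,405.40 = $299.47.
Break-even = $2,050.00 / $299.47 = 6.85 → 7 months.

7 months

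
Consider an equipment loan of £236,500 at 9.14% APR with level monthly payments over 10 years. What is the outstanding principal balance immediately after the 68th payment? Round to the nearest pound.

With monthly rate i = 9.14%/12 = 0.0076167, the balance after k of n payments is P · [(1+i)^n − (1+i)^k] / [(1+i)^n − 1].
(1+0.0076167)^120 = 2.48565637 and (1+0.0076167)^68 = 1.67526411, so the balance is 236,500 × (2.48565637 − 1.67526411) / (2.48565637 − 1) = £129,005.45.

£129,005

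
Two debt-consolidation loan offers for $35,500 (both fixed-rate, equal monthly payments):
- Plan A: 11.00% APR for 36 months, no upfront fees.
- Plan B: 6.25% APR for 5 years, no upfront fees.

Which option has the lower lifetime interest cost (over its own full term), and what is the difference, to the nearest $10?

Plan B by $410

Plan A: at 11.00% the monthly rate is 0.0091667, so the payment is 35,500 × 0.0091667 / (1 − 1.0091667^−36) = $1,162.22.
Total interest on Plan A = 36 × $1,162.22 − $35,500 = $6,339.92.
Plan B: at 6.25% the monthly rate is 0.0052083, so the payment is 35,500 × 0.0052083 / (1 − 1.0052083^−60) = $690.45.
Total interest on Plan B = 60 × $690.45 − $35,500 = $5,927.00.
Plan B is lower by $412.92.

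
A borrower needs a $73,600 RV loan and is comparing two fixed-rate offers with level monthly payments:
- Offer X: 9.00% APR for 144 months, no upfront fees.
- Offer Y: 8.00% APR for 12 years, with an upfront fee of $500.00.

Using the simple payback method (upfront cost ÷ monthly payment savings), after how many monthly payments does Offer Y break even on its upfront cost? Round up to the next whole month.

Offer X: at 9.00% the monthly rate is 0.0075000, so the payment is 73,600 × 0.0075000 / (1 − 1.0075000^−144) = $837.59.
Offer Y: at 8.00% the monthly rate is 0.0066667, so the payment is 73,600 × 0.0066667 / (1 − 1.0066667^−144) = $796.69.
Monthly savings = $837.59 − $796.69 = $40.90.
Break-even = $500.00 / $40.90 = 12.22 → 13 months.

13 months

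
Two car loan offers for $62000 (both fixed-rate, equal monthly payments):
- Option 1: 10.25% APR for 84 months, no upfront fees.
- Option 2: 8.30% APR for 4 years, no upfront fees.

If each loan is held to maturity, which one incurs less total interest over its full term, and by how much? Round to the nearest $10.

Option 1: at 10.25% the monthly rate is 0.0085417, so the payment is 62,000 × 0.0085417 / (1 − 1.0085417^−84) = $1,037.30.
Total interest on Option 1 = 84 × $1,037.30 − $62,000 = $25,133.20.
Option 2: at 8.30% the monthly rate is 0.0069167, so the payment is 62,000 × 0.0069167 / (1 − 1.0069167^−48) = $1,522.35.
Total interest on Option 2 = 48 × $1,522.35 − $62,000 = $11,072.80.
Option 2 is lower by $14,060.40.

Option 2 by $14,060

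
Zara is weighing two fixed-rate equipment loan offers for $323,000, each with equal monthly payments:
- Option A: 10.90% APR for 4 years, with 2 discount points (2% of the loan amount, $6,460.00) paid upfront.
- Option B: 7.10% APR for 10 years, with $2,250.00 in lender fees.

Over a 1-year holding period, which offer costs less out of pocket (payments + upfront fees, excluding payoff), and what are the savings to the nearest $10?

Option B by $59,000

Option A: at 10.90% the monthly rate is 0.0090833, so the payment is 323,000 × 0.0090833 / (1 − 1.0090833^−48) = $8,332.43.
Option B: monthly rate = 7.1%/12 = 0.0059167; payment = 323,000 × 0.0059167 / (1 − (1+0.0059167)^−120) = $3,766.97.
Over 12 months: Option A costs 12 × $8,332.43 + $6,460.00 = $106,449.16; Option B costs 12 × $3,766.97 + $2,250.00 = $47,453.64.
Option B is cheaper by $106,449.16 − $47,453.64 = $58,995.52.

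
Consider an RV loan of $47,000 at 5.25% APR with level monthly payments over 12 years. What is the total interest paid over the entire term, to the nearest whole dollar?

Monthly rate = 5.25%/12 = 0.0043750; payment = 47,000 × 0.0043750 / (1 − (1+0.0043750)^−144) = $440.62.
Total paid = 144 × $440.62 = $63,449.28; interest = $63,449.28 − $47,000 = $16,449.28.

$16,449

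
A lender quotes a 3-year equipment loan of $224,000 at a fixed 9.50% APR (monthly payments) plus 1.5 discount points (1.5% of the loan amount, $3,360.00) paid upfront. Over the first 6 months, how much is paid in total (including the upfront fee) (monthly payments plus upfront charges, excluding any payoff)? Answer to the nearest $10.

$46,410

Monthly rate = 9.5%/12 = 0.0079167; payment = 224,000 × 0.0079167 / (1 − (1+0.0079167)^−36) = $7,175.38.
Total outlay = 6 × $7,175.38 + $3,360.00 = $46,412.28.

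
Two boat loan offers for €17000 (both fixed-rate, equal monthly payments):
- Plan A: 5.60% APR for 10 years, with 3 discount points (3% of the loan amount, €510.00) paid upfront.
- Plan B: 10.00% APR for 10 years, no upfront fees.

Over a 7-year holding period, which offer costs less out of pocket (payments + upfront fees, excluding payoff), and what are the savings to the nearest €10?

Plan A: at 5.60% the monthly rate is 0.0046667, so the payment is 17,000 × 0.0046667 / (1 − 1.0046667^−120) = €185.34.
Plan B: monthly rate = 10%/12 = 0.0083333; payment = 17,000 × 0.0083333 / (1 − (1+0.0083333)^−120) = €224.66.
Over 84 months: Plan A costs 84 × €185.34 + €510.00 = €16,078.56; Plan B costs 84 × €224.66 = €18,871.44.
Plan A is cheaper by €18,871.44 − €16,078.56 = €2,792.88.

Plan A by €2,790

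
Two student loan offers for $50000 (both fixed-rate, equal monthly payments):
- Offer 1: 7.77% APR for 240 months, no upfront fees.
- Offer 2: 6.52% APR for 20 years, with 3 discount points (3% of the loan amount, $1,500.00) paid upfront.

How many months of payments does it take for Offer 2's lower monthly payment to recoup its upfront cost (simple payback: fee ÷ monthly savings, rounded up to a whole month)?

40 months

Offer 1: at 7.77% the monthly rate is 0.0064750, so the payment is 50,000 × 0.0064750 / (1 − 1.0064750^−240) = $411.09.
Offer 2: monthly rate = 6.52%/12 = 0.0054333; payment = 50,000 × 0.0054333 / (1 − (1+0.0054333)^−240) = $373.38.
Monthly savings = $411.09 − $373.38 = $37.71.
Break-even = $1,500.00 / $37.71 = 39.78 → 40 months.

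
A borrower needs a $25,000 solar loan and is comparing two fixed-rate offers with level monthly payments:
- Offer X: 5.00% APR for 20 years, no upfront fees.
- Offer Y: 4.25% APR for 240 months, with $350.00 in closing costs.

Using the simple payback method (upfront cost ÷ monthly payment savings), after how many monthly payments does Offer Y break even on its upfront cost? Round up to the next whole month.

Offer X: at 5.00% the monthly rate is 0.0041667, so the payment is 25,000 × 0.0041667 / (1 − 1.0041667^−240) = $164.99.
Offer Y: monthly rate = 4.25%/12 = 0.0035417; payment = 25,000 × 0.0035417 / (1 − (1+0.0035417)^−240) = $154.81.
Monthly savings = $164.99 − $154.81 = $10.18.
Break-even = $350.00 / $10.18 = 34.38 → 35 months.

35 months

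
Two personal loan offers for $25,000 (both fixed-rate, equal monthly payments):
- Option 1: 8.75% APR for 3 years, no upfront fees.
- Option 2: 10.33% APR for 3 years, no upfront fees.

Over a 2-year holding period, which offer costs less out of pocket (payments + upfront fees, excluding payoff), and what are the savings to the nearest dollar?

Option 1: monthly rate = 8.75%/12 = 0.0072917; payment = 25,000 × 0.0072917 / (1 − (1+0.0072917)^−36) = $792.09.
Option 2: monthly rate = 10.33%/12 = 0.0086083; payment = 25,000 × 0.0086083 / (1 − (1+0.0086083)^−36) = $810.56.
Over 24 months: Option 1 costs 24 × $792.09 = $19,010.16; Option 2 costs 24 × $810.56 = $19,453.44.
Option 1 is cheaper by $19,453.44 − $19,010.16 = $443.28.

Option 1 by $443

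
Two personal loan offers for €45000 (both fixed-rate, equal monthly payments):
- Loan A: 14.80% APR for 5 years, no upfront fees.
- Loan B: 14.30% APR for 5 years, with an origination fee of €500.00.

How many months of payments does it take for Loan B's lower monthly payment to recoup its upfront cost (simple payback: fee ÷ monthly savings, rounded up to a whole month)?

43 months

Loan A: at 14.80% the monthly rate is 0.0123333, so the payment is 45,000 × 0.0123333 / (1 − 1.0123333^−60) = €1,065.83.
Loan B: at 14.30% the monthly rate is 0.0119167, so the payment is 45,000 × 0.0119167 / (1 − 1.0119167^−60) = €1,054.08.
Monthly savings = €1,065.83 − €1,054.08 = €11.75.
Break-even = €500.00 / €11.75 = 42.55 → 43 months.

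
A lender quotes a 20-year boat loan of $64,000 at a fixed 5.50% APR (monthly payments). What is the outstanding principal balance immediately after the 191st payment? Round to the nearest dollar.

With monthly rate i = 5.5%/12 = 0.0045833, the balance after k of n payments is P · [(1+i)^n − (1+i)^k] / [(1+i)^n − 1].
(1+0.0045833)^240 = 2.99662556 and (1+0.0045833)^191 = 2.39507995, so the balance is 64,000 × (2.99662556 − 2.39507995) / (2.99662556 − 1) = $19,281.99.

$19,282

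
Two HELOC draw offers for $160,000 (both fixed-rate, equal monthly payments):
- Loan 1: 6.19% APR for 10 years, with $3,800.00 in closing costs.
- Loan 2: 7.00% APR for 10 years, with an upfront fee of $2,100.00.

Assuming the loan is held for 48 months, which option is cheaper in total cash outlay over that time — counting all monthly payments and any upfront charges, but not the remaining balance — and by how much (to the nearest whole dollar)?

Loan 1 by $1,473

Loan 1: at 6.19% the monthly rate is 0.0051583, so the payment is 160,000 × 0.0051583 / (1 − 1.0051583^−120) = $1,791.63.
Loan 2: at 7.00% the monthly rate is 0.0058333, so the payment is 160,000 × 0.0058333 / (1 − 1.0058333^−120) = $1,857.74.
Over 48 months: Loan 1 costs 48 × $1,791.63 + $3,800.00 = $89,798.24; Loan 2 costs 48 × $1,857.74 + $2,100.00 = $91,271.52.
Loan 1 is cheaper by $91,271.52 − $89,798.24 = $1,473.28.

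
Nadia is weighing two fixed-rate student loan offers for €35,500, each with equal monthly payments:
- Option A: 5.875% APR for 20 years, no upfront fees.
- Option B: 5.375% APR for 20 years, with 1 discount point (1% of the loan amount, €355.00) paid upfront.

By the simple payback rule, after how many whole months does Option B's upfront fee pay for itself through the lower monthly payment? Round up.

Option A: at 5.875% the monthly rate is 0.0048958, so the payment is 35,500 × 0.0048958 / (1 − 1.0048958^−240) = €251.78.
Option B: at 5.375% the monthly rate is 0.0044792, so the payment is 35,500 × 0.0044792 / (1 − 1.0044792^−240) = €241.70.
Monthly savings = €251.78 − €241.70 = €10.08.
Break-even = €355.00 / €10.08 = 35.22 → 36 months.

36 months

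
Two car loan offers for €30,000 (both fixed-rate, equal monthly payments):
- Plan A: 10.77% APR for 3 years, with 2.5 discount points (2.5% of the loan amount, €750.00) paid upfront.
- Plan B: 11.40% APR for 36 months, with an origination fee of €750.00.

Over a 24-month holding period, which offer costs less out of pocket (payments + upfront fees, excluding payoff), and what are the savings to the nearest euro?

Plan A by €215

Plan A: at 10.77% the monthly rate is 0.0089750, so the payment is 30,000 × 0.0089750 / (1 − 1.0089750^−36) = €978.90.
Plan B: monthly rate = 11.4%/12 = 0.0095000; payment = 30,000 × 0.0095000 / (1 − (1+0.0095000)^−36) = €987.85.
Over 24 months: Plan A costs 24 × €978.90 + €750.00 = €24,243.60; Plan B costs 24 × €987.85 + €750.00 = €24,458.40.
Plan A is cheaper by €24,458.40 − €24,243.60 = €214.80.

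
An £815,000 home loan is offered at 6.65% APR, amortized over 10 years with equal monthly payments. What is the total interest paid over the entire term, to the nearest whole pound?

Monthly rate = 6.65%/12 = 0.0055417; payment = 815,000 × 0.0055417 / (1 − (1+0.0055417)^−120) = £9,316.48.
Total paid = 120 × £9,316.48 = £1,117,977.60; interest = £1,117,977.60 − £815,000 = £302,977.60.

£302,978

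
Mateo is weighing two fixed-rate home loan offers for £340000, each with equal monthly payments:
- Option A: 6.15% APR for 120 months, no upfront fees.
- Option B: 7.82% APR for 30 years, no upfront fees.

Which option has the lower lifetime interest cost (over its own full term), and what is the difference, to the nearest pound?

Option A by £426,774

Option A: monthly rate = 6.15%/12 = 0.0051250; payment = 340,000 × 0.0051250 / (1 − (1+0.0051250)^−120) = £3,800.36.
Total interest on Option A = 120 × £3,800.36 − £340,000 = £116,043.20.
Option B: at 7.82% the monthly rate is 0.0065167, so the payment is 340,000 × 0.0065167 / (1 − 1.0065167^−360) = £2,452.27.
Total interest on Option B = 360 × £2,452.27 − £340,000 = £542,817.20.
Option A is lower by £426,774.00.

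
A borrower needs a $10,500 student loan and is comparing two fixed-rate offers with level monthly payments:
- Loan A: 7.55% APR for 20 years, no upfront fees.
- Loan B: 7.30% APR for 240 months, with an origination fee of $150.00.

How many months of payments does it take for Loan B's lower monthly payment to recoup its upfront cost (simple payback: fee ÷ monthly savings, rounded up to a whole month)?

94 months

Loan A: monthly rate = 7.55%/12 = 0.0062917; payment = 10,500 × 0.0062917 / (1 − (1+0.0062917)^−240) = $84.91.
Loan B: monthly rate = 7.3%/12 = 0.0060833; payment = 10,500 × 0.0060833 / (1 − (1+0.0060833)^−240) = $83.31.
Monthly savings = $84.91 − $83.31 = $1.60.
Break-even = $150.00 / $1.60 = 93.75 → 94 months.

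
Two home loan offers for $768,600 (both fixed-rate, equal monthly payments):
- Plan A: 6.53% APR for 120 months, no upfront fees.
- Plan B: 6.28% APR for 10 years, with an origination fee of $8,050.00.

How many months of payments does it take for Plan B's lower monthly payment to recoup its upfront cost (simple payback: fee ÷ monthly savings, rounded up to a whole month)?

Plan A: at 6.53% the monthly rate is 0.0054417, so the payment is 768,600 × 0.0054417 / (1 − 1.0054417^−120) = $8,739.03.
Plan B: at 6.28% the monthly rate is 0.0052333, so the payment is 768,600 × 0.0052333 / (1 − 1.0052333^−120) = $8,641.51.
Monthly savings = $8,739.03 − $8,641.51 = $97.52.
Break-even = $8,050.00 / $97.52 = 82.55 → 83 months.

83 months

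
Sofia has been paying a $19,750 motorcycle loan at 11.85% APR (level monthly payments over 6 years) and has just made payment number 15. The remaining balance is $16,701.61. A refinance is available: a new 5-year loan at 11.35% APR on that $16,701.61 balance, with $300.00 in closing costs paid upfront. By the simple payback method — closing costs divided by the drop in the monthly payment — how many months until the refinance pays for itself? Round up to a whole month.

17 months

Current payment = 19,750 × 11.85%/12 / (1 − (1+0.0098750)^−72) = $384.58.
Refinanced payment = 16,701.61 × 0.0094583 / (1 − (1+0.0094583)^−60) = $366.06.
Monthly savings = $384.58 − $366.06 = $18.52.
Break-even = $300.00 / $18.52 = 16.20 → 17 months.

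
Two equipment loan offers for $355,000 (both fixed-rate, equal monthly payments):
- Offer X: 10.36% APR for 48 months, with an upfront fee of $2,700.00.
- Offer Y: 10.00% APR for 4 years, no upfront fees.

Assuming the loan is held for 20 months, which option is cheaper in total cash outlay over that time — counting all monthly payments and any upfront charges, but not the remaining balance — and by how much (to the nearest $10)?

Offer X: at 10.36% the monthly rate is 0.0086333, so the payment is 355,000 × 0.0086333 / (1 − 1.0086333^−48) = $9,065.22.
Offer Y: monthly rate = 10%/12 = 0.0083333; payment = 355,000 × 0.0083333 / (1 − (1+0.0083333)^−48) = $9,003.72.
Over 20 months: Offer X costs 20 × $9,065.22 + $2,700.00 = $184,004.40; Offer Y costs 20 × $9,003.72 = $180,074.40.
Offer Y is cheaper by $184,004.40 − $180,074.40 = $3,930.00.

Offer Y by $3,930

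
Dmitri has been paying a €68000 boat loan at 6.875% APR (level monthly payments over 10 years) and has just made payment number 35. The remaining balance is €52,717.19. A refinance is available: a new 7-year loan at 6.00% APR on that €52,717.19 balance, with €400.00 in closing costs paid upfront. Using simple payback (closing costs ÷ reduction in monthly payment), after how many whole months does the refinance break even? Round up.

Current payment = 68,000 × 6.875%/12 / (1 − (1+0.0057292)^−120) = €785.16.
Refinanced payment = 52,717.19 × 0.0050000 / (1 − (1+0.0050000)^−84) = €770.12.
Monthly savings = €785.16 − €770.12 = €15.04.
Break-even = €400.00 / €15.04 = 26.60 → 27 months.

27 months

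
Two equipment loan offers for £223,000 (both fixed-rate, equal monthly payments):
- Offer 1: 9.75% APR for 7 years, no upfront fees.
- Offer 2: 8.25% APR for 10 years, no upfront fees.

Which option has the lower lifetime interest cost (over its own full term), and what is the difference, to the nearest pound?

Offer 1 by £19,659

Offer 1: monthly rate = 9.75%/12 = 0.0081250; payment = 223,000 × 0.0081250 / (1 − (1+0.0081250)^−84) = £3,673.32.
Total interest on Offer 1 = 84 × £3,673.32 − £223,000 = £85,558.88.
Offer 2: at 8.25% the monthly rate is 0.0068750, so the payment is 223,000 × 0.0068750 / (1 − 1.0068750^−120) = £2,735.15.
Total interest on Offer 2 = 120 × £2,735.15 − £223,000 = £105,218.00.
Offer 1 is lower by £19,659.12.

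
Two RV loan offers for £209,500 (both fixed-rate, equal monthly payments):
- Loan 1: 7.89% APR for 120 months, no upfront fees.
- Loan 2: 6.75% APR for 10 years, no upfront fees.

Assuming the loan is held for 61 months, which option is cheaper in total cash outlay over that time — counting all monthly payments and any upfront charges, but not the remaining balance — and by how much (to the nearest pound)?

Loan 1: monthly rate = 7.89%/12 = 0.0065750; payment = 209,500 × 0.0065750 / (1 − (1+0.0065750)^−120) = £2,529.65.
Loan 2: monthly rate = 6.75%/12 = 0.0056250; payment = 209,500 × 0.0056250 / (1 − (1+0.0056250)^−120) = £2,405.57.
Over 61 months: Loan 1 costs 61 × £2,529.65 = £154,308.65; Loan 2 costs 61 × £2,405.57 = £146,739.77.
Loan 2 is cheaper by £154,308.65 − £146,739.77 = £7,568.88.

Loan 2 by £7,569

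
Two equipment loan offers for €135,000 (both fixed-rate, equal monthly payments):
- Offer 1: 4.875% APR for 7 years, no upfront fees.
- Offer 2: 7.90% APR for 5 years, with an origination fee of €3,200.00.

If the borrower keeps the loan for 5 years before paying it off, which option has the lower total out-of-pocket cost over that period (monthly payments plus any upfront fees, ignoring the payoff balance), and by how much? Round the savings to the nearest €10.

Offer 1: monthly rate = 4.875%/12 = 0.0040625; payment = 135,000 × 0.0040625 / (1 − (1+0.0040625)^−84) = €1,900.16.
Offer 2: at 7.90% the monthly rate is 0.0065833, so the payment is 135,000 × 0.0065833 / (1 − 1.0065833^−60) = €2,730.86.
Over 60 months: Offer 1 costs 60 × €1,900.16 = €114,009.60; Offer 2 costs 60 × €2,730.86 + €3,200.00 = €167,051.60.
Offer 1 is cheaper by €167,051.60 − €114,009.60 = €53,042.00.

Offer 1 by €53,040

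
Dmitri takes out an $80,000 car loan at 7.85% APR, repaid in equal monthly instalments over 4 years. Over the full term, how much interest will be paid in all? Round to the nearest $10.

Monthly rate = 7.85%/12 = 0.0065417; payment = 80,000 × 0.0065417 / (1 − (1+0.0065417)^−48) = $1,947.41.
Total paid = 48 × $1,947.41 = $93,475.68; interest = $93,475.68 − $80,000 = $13,475.68.

$13,480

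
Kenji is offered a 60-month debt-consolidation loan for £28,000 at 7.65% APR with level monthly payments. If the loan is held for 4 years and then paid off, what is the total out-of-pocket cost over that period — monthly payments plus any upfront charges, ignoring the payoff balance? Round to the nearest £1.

£27,027

Monthly rate = 7.65%/12 = 0.0063750; payment = 28,000 × 0.0063750 / (1 − (1+0.0063750)^−60) = £563.06.
Total outlay = 48 × £563.06 = £27,026.88.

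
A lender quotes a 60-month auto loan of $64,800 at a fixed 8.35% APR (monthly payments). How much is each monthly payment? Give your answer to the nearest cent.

$1,324.79

At 8.35% the monthly rate is 0.0069583, so the payment is 64,800 × 0.0069583 / (1 − 1.0069583^−60) = $1,324.79.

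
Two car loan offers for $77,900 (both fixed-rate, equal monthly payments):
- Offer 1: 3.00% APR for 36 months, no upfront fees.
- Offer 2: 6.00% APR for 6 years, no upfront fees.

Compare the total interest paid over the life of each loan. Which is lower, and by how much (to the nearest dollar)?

Offer 1 by $11,399

Offer 1: monthly rate = 3%/12 = 0.0025000; payment = 77,900 × 0.0025000 / (1 − (1+0.0025000)^−36) = $2,265.43.
Total interest on Offer 1 = 36 × $2,265.43 − $77,900 = $3,655.48.
Offer 2: monthly rate = 6%/12 = 0.0050000; payment = 77,900 × 0.0050000 / (1 − (1+0.0050000)^−72) = $1,291.03.
Total interest on Offer 2 = 72 × $1,291.03 − $77,900 = $15,054.16.
Offer 1 is lower by $11,398.68.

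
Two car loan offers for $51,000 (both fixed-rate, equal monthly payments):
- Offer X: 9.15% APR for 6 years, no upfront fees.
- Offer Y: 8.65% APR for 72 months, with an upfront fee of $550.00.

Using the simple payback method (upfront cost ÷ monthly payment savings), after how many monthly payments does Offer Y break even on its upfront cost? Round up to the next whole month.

44 months

Offer X: at 9.15% the monthly rate is 0.0076250, so the payment is 51,000 × 0.0076250 / (1 − 1.0076250^−72) = $923.10.
Offer Y: at 8.65% the monthly rate is 0.0072083, so the payment is 51,000 × 0.0072083 / (1 − 1.0072083^−72) = $910.47.
Monthly savings = $923.10 − $910.47 = $12.63.
Break-even = $550.00 / $12.63 = 43.55 → 44 months.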